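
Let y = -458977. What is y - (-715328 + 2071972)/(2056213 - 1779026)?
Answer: -127223814343/277187 ≈ -4.5898e+5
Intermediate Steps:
y - (-715328 + 2071972)/(2056213 - 1779026) = -458977 - (-715328 + 2071972)/(2056213 - 1779026) = -458977 - 1356644/277187 = -127223814343/277187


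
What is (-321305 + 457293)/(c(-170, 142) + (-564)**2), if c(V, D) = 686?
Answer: 67994/159391 ≈ 0.42659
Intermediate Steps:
(-321305 + 457293)/(c(-170, 142) + (-564)**2) = (-321305 + 457293)/(686 + (-564)**2) = 135988/(686 + 318096) = 135988/318782 = 135988*(1/318782) = 67994/159391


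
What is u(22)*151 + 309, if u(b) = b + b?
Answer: 6953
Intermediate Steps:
u(b) = 2*b
u(22)*151 + 309 = (2*22)*151 + 309 = 44*151 + 309 = 6644 + 309 = 6953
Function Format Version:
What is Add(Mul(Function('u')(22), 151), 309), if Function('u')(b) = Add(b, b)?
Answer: 6953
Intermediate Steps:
Function('u')(b) = Mul(2, b)
Add(Mul(Function('u')(22), 151), 309) = Add(Mul(Mul(2, 22), 151), 309) = Add(Mul(44, 151), 309) = Add(6644, 309) = 6953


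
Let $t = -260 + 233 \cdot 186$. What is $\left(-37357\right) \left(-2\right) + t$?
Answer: $117792$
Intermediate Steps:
$t = 43078$ ($t = -260 + 43338 = 43078$)
$\left(-37357\right) \left(-2\right) + t = \left(-37357\right) \left(-2\right) + 43078 = 74714 + 43078 = 117792$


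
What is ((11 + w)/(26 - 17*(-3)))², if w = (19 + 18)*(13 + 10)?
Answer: 743044/5929 ≈ 125.32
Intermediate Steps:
w = 851 (w = 37*23 = 851)
((11 + w)/(26 - 17*(-3)))² = ((11 + 851)/(26 - 17*(-3)))² = (862/(26 + 51))² = (862/77)² = 743044/5929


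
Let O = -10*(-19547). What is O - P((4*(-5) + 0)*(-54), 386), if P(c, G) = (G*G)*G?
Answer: -57316986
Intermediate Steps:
P(c, G) = G³ (P(c, G) = G²*G = G³)
O = 195470
O - P((4*(-5) + 0)*(-54), 386) = 195470 - 1*386³ = 195470 - 1*57512456 = 195470 - 57512456 = -57316986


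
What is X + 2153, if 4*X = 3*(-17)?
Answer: 8561/4 ≈ 2140.3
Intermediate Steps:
X = -51/4 (X = (3*(-17))/4 = (¼)*(-51) = -51/4 ≈ -12.750)
X + 2153 = -51/4 + 2153 = 8561/4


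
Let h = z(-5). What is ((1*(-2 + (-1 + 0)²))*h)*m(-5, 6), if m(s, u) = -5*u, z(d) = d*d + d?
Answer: 600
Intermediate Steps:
z(d) = d + d² (z(d) = d² + d = d + d²)
h = 20 (h = -5*(1 - 5) = -5*(-4) = 20)
((1*(-2 + (-1 + 0)²))*h)*m(-5, 6) = ((1*(-2 + (-1 + 0)²))*20)*(-5*6) = ((1*(-2 + (-1)²))*20)*(-30) = ((1*(-2 + 1))*20)*(-30) = ((1*(-1))*20)*(-30) = -1*20*(-30) = -20*(-30) = 600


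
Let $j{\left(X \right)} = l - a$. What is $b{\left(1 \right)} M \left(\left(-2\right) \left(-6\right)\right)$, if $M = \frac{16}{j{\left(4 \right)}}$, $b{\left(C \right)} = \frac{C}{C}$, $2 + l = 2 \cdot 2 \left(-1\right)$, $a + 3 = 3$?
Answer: $-32$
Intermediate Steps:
$a = 0$ ($a = -3 + 3 = 0$)
$l = -6$ ($l = -2 + 2 \cdot 2 \left(-1\right) = -2 + 4 \left(-1\right) = -2 - 4 = -6$)
$j{\left(X \right)} = -6$ ($j{\left(X \right)} = -6 - 0 = -6 + 0 = -6$)
$b{\left(C \right)} = 1$
$M = - \frac{8}{3}$ ($M = \frac{16}{-6} = 16 \left(- \frac{1}{6}\right) = - \frac{8}{3} \approx -2.6667$)
$b{\left(1 \right)} M \left(\left(-2\right) \left(-6\right)\right) = 1 \left(- \frac{8}{3}\right) \left(\left(-2\right) \left(-6\right)\right) = \left(- \frac{8}{3}\right) 12 = -32$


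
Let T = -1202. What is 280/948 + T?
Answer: -284804/237 ≈ -1201.7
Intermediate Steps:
280/948 + T = 280/948 - 1202 = 280*(1/948) - 1202 = 70/237 - 1202 = -284804/237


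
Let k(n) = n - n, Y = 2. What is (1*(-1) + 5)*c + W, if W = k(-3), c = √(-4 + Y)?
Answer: 4*I*√2 ≈ 5.6569*I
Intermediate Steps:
k(n) = 0
c = I*√2 (c = √(-4 + 2) = √(-2) = I*√2 ≈ 1.4142*I)
W = 0
(1*(-1) + 5)*c + W = (1*(-1) + 5)*(I*√2) + 0 = (-1 + 5)*(I*√2) + 0 = 4*(I*√2) + 0 = 4*I*√2 + 0 = 4*I*√2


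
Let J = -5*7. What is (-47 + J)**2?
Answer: 6724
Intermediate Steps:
J = -35
(-47 + J)**2 = (-47 - 35)**2 = (-82)**2 = 6724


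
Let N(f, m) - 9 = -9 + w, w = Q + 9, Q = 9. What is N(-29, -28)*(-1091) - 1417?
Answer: -21055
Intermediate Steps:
w = 18 (w = 9 + 9 = 18)
N(f, m) = 18 (N(f, m) = 9 + (-9 + 18) = 9 + 9 = 18)
N(-29, -28)*(-1091) - 1417 = 18*(-1091) - 1417 = -19638 - 1417 = -21055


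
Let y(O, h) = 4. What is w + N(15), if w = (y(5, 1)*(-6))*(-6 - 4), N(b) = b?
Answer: 255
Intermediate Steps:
w = 240 (w = (4*(-6))*(-6 - 4) = -24*(-10) = 240)
w + N(15) = 240 + 15 = 255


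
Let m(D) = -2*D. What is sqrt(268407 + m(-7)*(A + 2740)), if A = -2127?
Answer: sqrt(276989) ≈ 526.30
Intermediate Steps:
sqrt(268407 + m(-7)*(A + 2740)) = sqrt(268407 + (-2*(-7))*(-2127 + 2740)) = sqrt(268407 + 14*613) = sqrt(268407 + 8582) = sqrt(276989)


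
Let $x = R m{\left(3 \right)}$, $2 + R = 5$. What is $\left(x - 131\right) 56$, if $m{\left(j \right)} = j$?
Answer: $-6832$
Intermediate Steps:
$R = 3$ ($R = -2 + 5 = 3$)
$x = 9$ ($x = 3 \cdot 3 = 9$)
$\left(x - 131\right) 56 = \left(9 - 131\right) 56 = \left(-122\right) 56 = -6832$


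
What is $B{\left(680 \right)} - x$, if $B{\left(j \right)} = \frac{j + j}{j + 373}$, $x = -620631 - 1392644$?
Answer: $\frac{2119979935}{1053} \approx 2.0133 \cdot 10^{6}$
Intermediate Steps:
$x = -2013275$
$B{\left(j \right)} = \frac{2 j}{373 + j}$
$B{\left(680 \right)} - x = 2 \cdot 680 \frac{1}{373 + 680} - -2013275 = 2 \cdot 680 \cdot \frac{1}{1053} + 2013275 = \frac{1360}{1053} + 2013275 = \frac{2119979935}{1053}$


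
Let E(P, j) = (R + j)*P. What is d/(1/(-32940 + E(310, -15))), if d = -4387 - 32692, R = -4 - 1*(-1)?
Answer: 1428283080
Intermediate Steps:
R = -3 (R = -4 + 1 = -3)
d = -37079
E(P, j) = P*(-3 + j) (E(P, j) = (-3 + j)*P = P*(-3 + j))
d/(1/(-32940 + E(310, -15))) = -(-1221382260 + 11494490*(-3 - 15)) = -37079/(1/(-32940 + 310*(-18))) = -37079/(1/(-32940 - 5580)) = -37079/(1/(-38520)) = -37079/(-1/38520) = -37079*(-38520) = 1428283080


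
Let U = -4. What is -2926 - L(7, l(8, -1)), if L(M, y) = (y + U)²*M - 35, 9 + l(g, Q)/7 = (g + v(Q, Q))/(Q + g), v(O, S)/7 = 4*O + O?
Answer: -64743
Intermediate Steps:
v(O, S) = 35*O (v(O, S) = 7*(4*O + O) = 7*(5*O) = 35*O)
l(g, Q) = -63 + 7*(g + 35*Q)/(Q + g) (l(g, Q) = -63 + 7*((g + 35*Q)/(Q + g)) = -63 + 7*(g + 35*Q)/(Q + g))
L(M, y) = -35 + M*(-4 + y)² (L(M, y) = (y - 4)²*M - 35 = (-4 + y)²*M - 35 = M*(-4 + y)² - 35 = -35 + M*(-4 + y)²)
-2926 - L(7, l(8, -1)) = -2926 - (-35 + 7*(-4 + 14*(-4*8 + 13*(-1))/(-1 + 8))²) = -2926 - (-35 + 7*(-4 + 14*(-32 - 13)/7)²) = -2926 - (-35 + 7*(-4 + 14*(⅐)*(-45))²) = -2926 - (-35 + 7*(-4 - 90)²) = -2926 - (-35 + 7*(-94)²) = -2926 - (-35 + 7*8836) = -2926 - (-35 + 61852) = -2926 - 1*61817 = -2926 - 61817 = -64743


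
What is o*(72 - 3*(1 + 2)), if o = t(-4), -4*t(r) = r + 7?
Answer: -189/4 ≈ -47.250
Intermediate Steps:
t(r) = -7/4 - r/4 (t(r) = -(r + 7)/4 = -(7 + r)/4 = -7/4 - r/4)
o = -¾ (o = -7/4 - ¼*(-4) = -7/4 + 1 = -¾ ≈ -0.75000)
o*(72 - 3*(1 + 2)) = -3*(72 - 3*(1 + 2))/4 = -3*(72 - 3*3)/4 = -3*(72 - 9)/4 = -¾*63 = -189/4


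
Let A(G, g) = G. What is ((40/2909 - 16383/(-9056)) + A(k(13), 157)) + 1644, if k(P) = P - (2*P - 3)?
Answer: 43093959523/26343904 ≈ 1635.8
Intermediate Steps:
k(P) = 3 - P (k(P) = P - (-3 + 2*P) = P + (3 - 2*P) = 3 - P)
((40/2909 - 16383/(-9056)) + A(k(13), 157)) + 1644 = ((40/2909 - 16383/(-9056)) + (3 - 1*13)) + 1644 = ((40*(1/2909) - 16383*(-1/9056)) + (3 - 13)) + 1644 = ((40/2909 + 16383/9056) - 10) + 1644 = (48020387/26343904 - 10) + 1644 = -215418653/26343904 + 1644 = 43093959523/26343904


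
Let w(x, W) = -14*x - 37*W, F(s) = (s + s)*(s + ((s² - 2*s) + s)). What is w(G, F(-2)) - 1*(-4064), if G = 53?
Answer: 3914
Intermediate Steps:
F(s) = 2*s³ (F(s) = (2*s)*(s + (s² - s)) = (2*s)*s² = 2*s³)
w(x, W) = -37*W - 14*x
w(G, F(-2)) - 1*(-4064) = (-74*(-2)³ - 14*53) - 1*(-4064) = (-74*(-8) - 742) + 4064 = (-37*(-16) - 742) + 4064 = (592 - 742) + 4064 = -150 + 4064 = 3914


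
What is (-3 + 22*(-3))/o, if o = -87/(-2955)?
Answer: -67965/29 ≈ -2343.6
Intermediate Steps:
o = 29/985 (o = -87*(-1/2955) = 29/985 ≈ 0.029442)
(-3 + 22*(-3))/o = (-3 + 22*(-3))/(29/985) = (-3 - 66)*(985/29) = -69*985/29 = -67965/29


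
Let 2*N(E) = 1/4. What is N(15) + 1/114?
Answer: 61/456 ≈ 0.13377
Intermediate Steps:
N(E) = ⅛ (N(E) = (½)/4 = (½)*(¼) = ⅛)
N(15) + 1/114 = ⅛ + 1/114 = 61/456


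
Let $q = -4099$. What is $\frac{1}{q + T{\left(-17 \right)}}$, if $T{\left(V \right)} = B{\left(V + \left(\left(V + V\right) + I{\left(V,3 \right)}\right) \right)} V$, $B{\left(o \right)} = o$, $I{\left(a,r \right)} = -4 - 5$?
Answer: $- \frac{1}{3079} \approx -0.00032478$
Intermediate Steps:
$I{\left(a,r \right)} = -9$ ($I{\left(a,r \right)} = -4 - 5 = -9$)
$T{\left(V \right)} = V \left(-9 + 3 V\right)$ ($T{\left(V \right)} = \left(V + \left(\left(V + V\right) - 9\right)\right) V = \left(V + \left(2 V - 9\right)\right) V = \left(V + \left(-9 + 2 V\right)\right) V = \left(-9 + 3 V\right) V = V \left(-9 + 3 V\right)$)
$\frac{1}{q + T{\left(-17 \right)}} = \frac{1}{-4099 + 3 \left(-17\right) \left(-3 - 17\right)} = \frac{1}{-4099 + 3 \left(-17\right) \left(-20\right)} = \frac{1}{-4099 + 1020} = \frac{1}{-3079} = - \frac{1}{3079}$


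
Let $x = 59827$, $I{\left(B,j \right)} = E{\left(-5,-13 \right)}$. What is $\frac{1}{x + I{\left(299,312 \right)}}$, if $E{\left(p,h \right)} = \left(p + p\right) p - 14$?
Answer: $\frac{1}{59863} \approx 1.6705 \cdot 10^{-5}$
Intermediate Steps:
$E{\left(p,h \right)} = -14 + 2 p^{2}$ ($E{\left(p,h \right)} = 2 p p - 14 = 2 p^{2} - 14 = -14 + 2 p^{2}$)
$I{\left(B,j \right)} = 36$ ($I{\left(B,j \right)} = -14 + 2 \left(-5\right)^{2} = -14 + 2 \cdot 25 = -14 + 50 = 36$)
$\frac{1}{x + I{\left(299,312 \right)}} = \frac{1}{59827 + 36} = \frac{1}{59863}$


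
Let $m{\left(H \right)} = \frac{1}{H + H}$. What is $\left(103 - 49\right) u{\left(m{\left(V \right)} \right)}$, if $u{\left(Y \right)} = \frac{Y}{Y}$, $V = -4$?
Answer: $54$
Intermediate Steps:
$m{\left(H \right)} = \frac{1}{2 H}$
$u{\left(Y \right)} = 1$
$\left(103 - 49\right) u{\left(m{\left(V \right)} \right)} = \left(103 - 49\right) 1 = 54 \cdot 1 = 54$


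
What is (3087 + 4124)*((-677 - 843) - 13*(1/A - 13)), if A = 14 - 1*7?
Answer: -68288170/7 ≈ -9.7555e+6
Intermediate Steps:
A = 7 (A = 14 - 7 = 7)
(3087 + 4124)*((-677 - 843) - 13*(1/A - 13)) = (3087 + 4124)*((-677 - 843) - 13*(1/7 - 13)) = 7211*(-1520 - 13*(⅐ - 13)) = 7211*(-1520 - 13*(-90/7)) = 7211*(-1520 + 1170/7) = 7211*(-9470/7) = -68288170/7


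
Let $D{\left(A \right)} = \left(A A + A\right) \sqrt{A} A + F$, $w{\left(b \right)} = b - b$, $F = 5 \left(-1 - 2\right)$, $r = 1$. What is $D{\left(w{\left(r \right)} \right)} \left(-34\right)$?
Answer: $510$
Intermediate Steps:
$F = -15$ ($F = 5 \left(-3\right) = -15$)
$w{\left(b \right)} = 0$
$D{\left(A \right)} = -15 + A^{\frac{3}{2}} \left(A + A^{2}\right)$ ($D{\left(A \right)} = \left(A A + A\right) \sqrt{A} A - 15 = \left(A^{2} + A\right) \sqrt{A} A - 15 = \left(A + A^{2}\right) \sqrt{A} A - 15 = \sqrt{A} \left(A + A^{2}\right) A - 15 = A^{\frac{3}{2}} \left(A + A^{2}\right) - 15 = -15 + A^{\frac{3}{2}} \left(A + A^{2}\right)$)
$D{\left(w{\left(r \right)} \right)} \left(-34\right) = \left(-15 + 0^{\frac{5}{2}} + 0^{\frac{7}{2}}\right) \left(-34\right) = \left(-15 + 0 + 0\right) \left(-34\right) = \left(-15\right) \left(-34\right) = 510$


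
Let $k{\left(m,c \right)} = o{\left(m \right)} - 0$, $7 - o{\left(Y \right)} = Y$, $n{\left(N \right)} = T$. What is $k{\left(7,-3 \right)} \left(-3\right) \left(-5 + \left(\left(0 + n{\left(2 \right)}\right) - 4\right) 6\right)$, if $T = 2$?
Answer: $0$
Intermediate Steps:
$n{\left(N \right)} = 2$
$o{\left(Y \right)} = 7 - Y$
$k{\left(m,c \right)} = 7 - m$ ($k{\left(m,c \right)} = \left(7 - m\right) - 0 = \left(7 - m\right) + 0 = 7 - m$)
$k{\left(7,-3 \right)} \left(-3\right) \left(-5 + \left(\left(0 + n{\left(2 \right)}\right) - 4\right) 6\right) = \left(7 - 7\right) \left(-3\right) \left(-5 + \left(\left(0 + 2\right) - 4\right) 6\right) = \left(7 - 7\right) \left(-3\right) \left(-5 + \left(2 - 4\right) 6\right) = 0 \left(-3\right) \left(-5 - 12\right) = 0 \left(-5 - 12\right) = 0 \left(-17\right) = 0$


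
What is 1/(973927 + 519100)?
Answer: 1/1493027 ≈ 6.6978e-7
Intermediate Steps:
1/(973927 + 519100) = 1/1493027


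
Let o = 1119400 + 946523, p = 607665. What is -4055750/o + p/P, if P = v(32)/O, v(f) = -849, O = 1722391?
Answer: -720756963476113865/584656209 ≈ -1.2328e+9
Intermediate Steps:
o = 2065923
P = -849/1722391 ≈ -0.00049292
-4055750/o + p/P = -4055750/2065923 + 607665/(-849/1722391) = -4055750*1/2065923 + 607665*(-1722391/849) = -4055750/2065923 - 348878909005/283 = -720756963476113865/584656209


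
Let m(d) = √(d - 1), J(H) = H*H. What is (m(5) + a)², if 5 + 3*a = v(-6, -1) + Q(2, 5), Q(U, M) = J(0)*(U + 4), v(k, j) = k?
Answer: 25/9 ≈ 2.7778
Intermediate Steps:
J(H) = H²
Q(U, M) = 0 (Q(U, M) = 0²*(U + 4) = 0*(4 + U) = 0)
m(d) = √(-1 + d)
a = -11/3 (a = -5/3 + (-6 + 0)/3 = -5/3 + (⅓)*(-6) = -5/3 - 2 = -11/3 ≈ -3.6667)
(m(5) + a)² = (√(-1 + 5) - 11/3)² = (√4 - 11/3)² = (2 - 11/3)² = (-5/3)² = 25/9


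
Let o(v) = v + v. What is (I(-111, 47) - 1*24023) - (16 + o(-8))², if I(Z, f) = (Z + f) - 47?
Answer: -24134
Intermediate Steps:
I(Z, f) = -47 + Z + f
o(v) = 2*v
(I(-111, 47) - 1*24023) - (16 + o(-8))² = ((-47 - 111 + 47) - 1*24023) - (16 + 2*(-8))² = (-111 - 24023) - (16 - 16)² = -24134 - 1*0² = -24134 - 1*0 = -24134 + 0 = -24134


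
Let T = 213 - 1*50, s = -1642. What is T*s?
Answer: -267646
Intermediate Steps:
T = 163 (T = 213 - 50 = 163)
T*s = 163*(-1642) = -267646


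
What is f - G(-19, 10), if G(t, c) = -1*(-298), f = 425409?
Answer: 425111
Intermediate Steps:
G(t, c) = 298
f - G(-19, 10) = 425409 - 1*298 = 425409 - 298 = 425111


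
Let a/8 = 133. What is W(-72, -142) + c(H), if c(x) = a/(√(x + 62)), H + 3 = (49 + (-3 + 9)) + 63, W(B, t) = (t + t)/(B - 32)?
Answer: 71/26 + 1064*√177/177 ≈ 82.706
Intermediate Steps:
a = 1064 (a = 8*133 = 1064)
W(B, t) = 2*t/(-32 + B) (W(B, t) = (2*t)/(-32 + B) = 2*t/(-32 + B))
H = 115 (H = -3 + ((49 + (-3 + 9)) + 63) = -3 + ((49 + 6) + 63) = -3 + (55 + 63) = -3 + 118 = 115)
c(x) = 1064/√(62 + x) (c(x) = 1064/(√(x + 62)) = 1064/(√(62 + x)) = 1064/√(62 + x))
W(-72, -142) + c(H) = 2*(-142)/(-32 - 72) + 1064/√(62 + 115) = 2*(-142)/(-104) + 1064/√177 = 2*(-142)*(-1/104) + 1064*(√177/177) = 71/26 + 1064*√177/177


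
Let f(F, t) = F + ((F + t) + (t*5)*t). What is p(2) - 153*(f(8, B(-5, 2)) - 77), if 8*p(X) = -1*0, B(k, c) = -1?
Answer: 8721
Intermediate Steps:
p(X) = 0 (p(X) = (-1*0)/8 = (⅛)*0 = 0)
f(F, t) = t + 2*F + 5*t² (f(F, t) = F + ((F + t) + (5*t)*t) = F + ((F + t) + 5*t²) = F + (F + t + 5*t²) = t + 2*F + 5*t²)
p(2) - 153*(f(8, B(-5, 2)) - 77) = 0 - 153*((-1 + 2*8 + 5*(-1)²) - 77) = 0 - 153*((-1 + 16 + 5*1) - 77) = 0 - 153*((-1 + 16 + 5) - 77) = 0 - 153*(20 - 77) = 0 - 153*(-57) = 0 + 8721 = 8721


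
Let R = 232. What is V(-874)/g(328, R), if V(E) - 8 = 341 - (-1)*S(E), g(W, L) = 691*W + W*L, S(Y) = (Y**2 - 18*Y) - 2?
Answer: 779955/302744 ≈ 2.5763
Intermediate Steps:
S(Y) = -2 + Y**2 - 18*Y
g(W, L) = 691*W + L*W
V(E) = 347 + E**2 - 18*E (V(E) = 8 + (341 - (-1)*(-2 + E**2 - 18*E)) = 8 + (341 - (2 - E**2 + 18*E)) = 8 + (341 + (-2 + E**2 - 18*E)) = 8 + (339 + E**2 - 18*E) = 347 + E**2 - 18*E)
V(-874)/g(328, R) = (347 + (-874)**2 - 18*(-874))/((328*(691 + 232))) = (347 + 763876 + 15732)/((328*923)) = 779955/302744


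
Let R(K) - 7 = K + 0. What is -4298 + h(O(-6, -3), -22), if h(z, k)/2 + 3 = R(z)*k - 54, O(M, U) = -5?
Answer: -4500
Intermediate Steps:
R(K) = 7 + K (R(K) = 7 + (K + 0) = 7 + K)
h(z, k) = -114 + 2*k*(7 + z) (h(z, k) = -6 + 2*((7 + z)*k - 54) = -6 + 2*(k*(7 + z) - 54) = -6 + 2*(-54 + k*(7 + z)) = -6 + (-108 + 2*k*(7 + z)) = -114 + 2*k*(7 + z))
-4298 + h(O(-6, -3), -22) = -4298 + (-114 + 2*(-22)*(7 - 5)) = -4298 + (-114 + 2*(-22)*2) = -4298 + (-114 - 88) = -4298 - 202 = -4500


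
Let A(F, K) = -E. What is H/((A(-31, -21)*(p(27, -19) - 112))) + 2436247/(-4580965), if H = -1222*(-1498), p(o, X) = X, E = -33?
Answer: -8396244862321/19803511695 ≈ -423.98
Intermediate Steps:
A(F, K) = 33 (A(F, K) = -1*(-33) = 33)
H = 1830556
H/((A(-31, -21)*(p(27, -19) - 112))) + 2436247/(-4580965) = 1830556/((33*(-19 - 112))) + 2436247/(-4580965) = 1830556/((33*(-131))) + 2436247*(-1/4580965) = 1830556/(-4323) - 2436247/4580965 = 1830556*(-1/4323) - 2436247/4580965 = -1830556/4323 - 2436247/4580965 = -8396244862321/19803511695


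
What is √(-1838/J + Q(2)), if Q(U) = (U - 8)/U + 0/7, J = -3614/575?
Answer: 2*√236267057/1807 ≈ 17.013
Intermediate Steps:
J = -3614/575 (J = -3614*1/575 = -3614/575 ≈ -6.2852)
Q(U) = (-8 + U)/U (Q(U) = (-8 + U)/U + 0*(⅐) = (-8 + U)/U + 0 = (-8 + U)/U)
√(-1838/J + Q(2)) = √(-1838/(-3614/575) + (-8 + 2)/2) = √(-1838*(-575/3614) + (½)*(-6)) = √(528425/1807 - 3) = √(523004/1807) = 2*√236267057/1807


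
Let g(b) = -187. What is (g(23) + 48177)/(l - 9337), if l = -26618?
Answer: -9598/7191 ≈ -1.3347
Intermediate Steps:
(g(23) + 48177)/(l - 9337) = (-187 + 48177)/(-26618 - 9337) = 47990/(-35955) = 47990*(-1/35955) = -9598/7191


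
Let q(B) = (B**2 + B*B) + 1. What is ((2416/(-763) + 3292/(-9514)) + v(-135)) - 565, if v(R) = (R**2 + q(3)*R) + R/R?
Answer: 54779556926/3629591 ≈ 15092.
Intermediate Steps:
q(B) = 1 + 2*B**2 (q(B) = (B**2 + B**2) + 1 = 2*B**2 + 1 = 1 + 2*B**2)
v(R) = 1 + R**2 + 19*R (v(R) = (R**2 + (1 + 2*3**2)*R) + R/R = (R**2 + (1 + 2*9)*R) + 1 = (R**2 + (1 + 18)*R) + 1 = (R**2 + 19*R) + 1 = 1 + R**2 + 19*R)
((2416/(-763) + 3292/(-9514)) + v(-135)) - 565 = ((2416/(-763) + 3292/(-9514)) + (1 + (-135)**2 + 19*(-135))) - 565 = ((2416*(-1/763) + 3292*(-1/9514)) + (1 + 18225 - 2565)) - 565 = ((-2416/763 - 1646/4757) + 15661) - 565 = (-12748810/3629591 + 15661) - 565 = 56830275841/3629591 - 565 = 54779556926/3629591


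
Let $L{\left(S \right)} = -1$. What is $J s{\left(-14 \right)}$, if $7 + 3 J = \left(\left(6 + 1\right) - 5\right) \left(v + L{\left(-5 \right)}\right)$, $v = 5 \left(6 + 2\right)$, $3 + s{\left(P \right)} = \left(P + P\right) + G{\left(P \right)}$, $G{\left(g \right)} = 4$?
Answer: $-639$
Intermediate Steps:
$s{\left(P \right)} = 1 + 2 P$ ($s{\left(P \right)} = -3 + \left(\left(P + P\right) + 4\right) = -3 + \left(2 P + 4\right) = -3 + \left(4 + 2 P\right) = 1 + 2 P$)
$v = 40$ ($v = 5 \cdot 8 = 40$)
$J = \frac{71}{3}$ ($J = - \frac{7}{3} + \frac{\left(\left(6 + 1\right) - 5\right) \left(40 - 1\right)}{3} = - \frac{7}{3} + \frac{\left(7 - 5\right) 39}{3} = - \frac{7}{3} + \frac{2 \cdot 39}{3} = - \frac{7}{3} + \frac{1}{3} \cdot 78 = - \frac{7}{3} + 26 = \frac{71}{3} \approx 23.667$)
$J s{\left(-14 \right)} = \frac{71 \left(1 + 2 \left(-14\right)\right)}{3} = \frac{71 \left(1 - 28\right)}{3} = \frac{71}{3} \left(-27\right) = -639$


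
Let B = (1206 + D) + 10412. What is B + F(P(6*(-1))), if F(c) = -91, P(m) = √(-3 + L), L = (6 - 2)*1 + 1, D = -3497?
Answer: 8030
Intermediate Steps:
L = 5 (L = 4*1 + 1 = 4 + 1 = 5)
P(m) = √2 (P(m) = √(-3 + 5) = √2)
B = 8121 (B = (1206 - 3497) + 10412 = -2291 + 10412 = 8121)
B + F(P(6*(-1))) = 8121 - 91 = 8030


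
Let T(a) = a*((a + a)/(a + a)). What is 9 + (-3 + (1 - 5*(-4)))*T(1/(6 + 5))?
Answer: 117/11 ≈ 10.636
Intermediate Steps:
T(a) = a (T(a) = a*((2*a)/((2*a))) = a*((2*a)*(1/(2*a))) = a*1 = a)
9 + (-3 + (1 - 5*(-4)))*T(1/(6 + 5)) = 9 + (-3 + (1 - 5*(-4)))/(6 + 5) = 9 + (-3 + (1 + 20))/11 = 9 + (-3 + 21)*(1/11) = 9 + 18*(1/11) = 9 + 18/11 = 117/11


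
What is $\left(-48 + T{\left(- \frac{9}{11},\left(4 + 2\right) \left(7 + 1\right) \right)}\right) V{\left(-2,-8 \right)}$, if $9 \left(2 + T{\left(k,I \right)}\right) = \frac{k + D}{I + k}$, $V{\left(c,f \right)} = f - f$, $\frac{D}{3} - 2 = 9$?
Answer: $0$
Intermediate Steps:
$D = 33$ ($D = 6 + 3 \cdot 9 = 6 + 27 = 33$)
$V{\left(c,f \right)} = 0$
$T{\left(k,I \right)} = -2 + \frac{33 + k}{9 \left(I + k\right)}$ ($T{\left(k,I \right)} = -2 + \frac{\left(k + 33\right) \frac{1}{I + k}}{9} = -2 + \frac{\left(33 + k\right) \frac{1}{I + k}}{9} = -2 + \frac{\frac{1}{I + k} \left(33 + k\right)}{9} = -2 + \frac{33 + k}{9 \left(I + k\right)}$)
$\left(-48 + T{\left(- \frac{9}{11},\left(4 + 2\right) \left(7 + 1\right) \right)}\right) V{\left(-2,-8 \right)} = \left(-48 + \frac{33 - 18 \left(4 + 2\right) \left(7 + 1\right) - 17 \left(- \frac{9}{11}\right)}{9 \left(\left(4 + 2\right) \left(7 + 1\right) - \frac{9}{11}\right)}\right) 0 = \left(-48 + \frac{33 - 18 \cdot 6 \cdot 8 - 17 \left(\left(-9\right) \frac{1}{11}\right)}{9 \left(6 \cdot 8 - \frac{9}{11}\right)}\right) 0 = \left(-48 + \frac{33 - 864 - - \frac{153}{11}}{9 \left(48 - \frac{9}{11}\right)}\right) 0 = \left(-48 + \frac{33 - 864 + \frac{153}{11}}{9 \cdot \frac{519}{11}}\right) 0 = \left(-48 + \frac{1}{9} \cdot \frac{11}{519} \left(- \frac{8988}{11}\right)\right) 0 = \left(-48 - \frac{2996}{1557}\right) 0 = \left(- \frac{77732}{1557}\right) 0 = 0$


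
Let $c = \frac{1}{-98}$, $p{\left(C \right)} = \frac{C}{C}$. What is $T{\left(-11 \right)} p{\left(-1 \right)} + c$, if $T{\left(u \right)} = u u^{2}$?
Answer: $- \frac{130439}{98} \approx -1331.0$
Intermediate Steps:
$p{\left(C \right)} = 1$
$T{\left(u \right)} = u^{3}$
$c = - \frac{1}{98} \approx -0.010204$
$T{\left(-11 \right)} p{\left(-1 \right)} + c = \left(-11\right)^{3} \cdot 1 - \frac{1}{98} = \left(-1331\right) 1 - \frac{1}{98} = -1331 - \frac{1}{98} = - \frac{130439}{98}$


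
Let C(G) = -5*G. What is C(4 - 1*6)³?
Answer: 1000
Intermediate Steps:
C(4 - 1*6)³ = (-5*(4 - 1*6))³ = (-5*(4 - 6))³ = (-5*(-2))³ = 10³ = 1000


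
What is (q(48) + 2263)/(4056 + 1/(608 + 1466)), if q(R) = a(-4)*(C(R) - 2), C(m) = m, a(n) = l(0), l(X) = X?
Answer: 4693462/8412145 ≈ 0.55794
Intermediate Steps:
a(n) = 0
q(R) = 0 (q(R) = 0*(R - 2) = 0*(-2 + R) = 0)
(q(48) + 2263)/(4056 + 1/(608 + 1466)) = (0 + 2263)/(4056 + 1/(608 + 1466)) = 2263/(4056 + 1/2074) = 2263/(8412145/2074) = 2263*(2074/8412145) = 4693462/8412145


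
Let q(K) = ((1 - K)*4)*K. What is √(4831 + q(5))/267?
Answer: √4751/267 ≈ 0.25816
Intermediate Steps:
q(K) = K*(4 - 4*K) (q(K) = (4 - 4*K)*K = K*(4 - 4*K))
√(4831 + q(5))/267 = √(4831 + 4*5*(1 - 1*5))/267 = √(4831 + 4*5*(1 - 5))*(1/267) = √(4831 + 4*5*(-4))*(1/267) = √(4831 - 80)*(1/267) = √4751*(1/267) = √4751/267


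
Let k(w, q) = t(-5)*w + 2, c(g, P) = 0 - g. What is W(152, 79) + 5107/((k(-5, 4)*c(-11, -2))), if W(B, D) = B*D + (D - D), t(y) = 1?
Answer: 391157/33 ≈ 11853.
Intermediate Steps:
c(g, P) = -g
k(w, q) = 2 + w (k(w, q) = 1*w + 2 = w + 2 = 2 + w)
W(B, D) = B*D (W(B, D) = B*D + 0 = B*D)
W(152, 79) + 5107/((k(-5, 4)*c(-11, -2))) = 152*79 + 5107/(((2 - 5)*(-1*(-11)))) = 12008 + 5107/((-3*11)) = 12008 + 5107/(-33) = 12008 + 5107*(-1/33) = 12008 - 5107/33 = 391157/33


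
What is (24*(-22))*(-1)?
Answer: 528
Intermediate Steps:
(24*(-22))*(-1) = -528*(-1) = 528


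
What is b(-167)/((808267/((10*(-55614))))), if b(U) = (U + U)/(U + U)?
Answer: -556140/808267 ≈ -0.68806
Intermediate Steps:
b(U) = 1 (b(U) = (2*U)/((2*U)) = (2*U)*(1/(2*U)) = 1)
b(-167)/((808267/((10*(-55614))))) = 1/(808267/((10*(-55614)))) = 1/(808267/(-556140)) = 1/(808267*(-1/556140)) = 1/(-808267/556140) = 1*(-556140/808267) = -556140/808267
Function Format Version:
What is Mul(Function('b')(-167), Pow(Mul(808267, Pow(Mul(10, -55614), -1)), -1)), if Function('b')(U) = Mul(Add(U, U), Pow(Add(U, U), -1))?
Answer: Rational(-556140, 808267) ≈ -0.68806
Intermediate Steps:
Function('b')(U) = 1 (Function('b')(U) = Mul(Mul(2, U), Pow(Mul(2, U), -1)) = Mul(Mul(2, U), Mul(Rational(1, 2), Pow(U, -1))) = 1)
Mul(Function('b')(-167), Pow(Mul(808267, Pow(Mul(10, -55614), -1)), -1)) = Mul(1, Pow(Mul(808267, Pow(Mul(10, -55614), -1)), -1)) = Mul(1, Pow(Mul(808267, Pow(-556140, -1)), -1)) = Mul(1, Pow(Mul(808267, Rational(-1, 556140)), -1)) = Mul(1, Pow(Rational(-808267, 556140), -1)) = Mul(1, Rational(-556140, 808267)) = Rational(-556140, 808267)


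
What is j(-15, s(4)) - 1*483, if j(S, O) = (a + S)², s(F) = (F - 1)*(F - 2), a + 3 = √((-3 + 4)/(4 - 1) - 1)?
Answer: -483 + (54 - I*√6)²/9 ≈ -159.67 - 29.394*I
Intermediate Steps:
a = -3 + I*√6/3 (a = -3 + √((-3 + 4)/(4 - 1) - 1) = -3 + √(1/3 - 1) = -3 + √(1*(⅓) - 1) = -3 + √(⅓ - 1) = -3 + √(-⅔) = -3 + I*√6/3 ≈ -3.0 + 0.8165*I)
s(F) = (-1 + F)*(-2 + F)
j(S, O) = (-3 + S + I*√6/3)² (j(S, O) = ((-3 + I*√6/3) + S)² = (-3 + S + I*√6/3)²)
j(-15, s(4)) - 1*483 = (-9 + 3*(-15) + I*√6)²/9 - 1*483 = (-9 - 45 + I*√6)²/9 - 483 = (-54 + I*√6)²/9 - 483 = -483 + (-54 + I*√6)²/9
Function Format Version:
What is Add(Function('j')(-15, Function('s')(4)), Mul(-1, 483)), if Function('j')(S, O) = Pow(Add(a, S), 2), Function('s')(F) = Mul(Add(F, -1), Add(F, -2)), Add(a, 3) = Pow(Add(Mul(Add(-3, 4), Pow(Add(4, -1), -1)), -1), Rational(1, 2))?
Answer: Add(-483, Mul(Rational(1, 9), Pow(Add(54, Mul(-1, I, Pow(6, Rational(1, 2)))), 2))) ≈ Add(-159.67, Mul(-29.394, I))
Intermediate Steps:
a = Add(-3, Mul(Rational(1, 3), I, Pow(6, Rational(1, 2)))) (a = Add(-3, Pow(Add(Mul(Add(-3, 4), Pow(Add(4, -1), -1)), -1), Rational(1, 2))) = Add(-3, Pow(Add(Mul(1, Pow(3, -1)), -1), Rational(1, 2))) = Add(-3, Pow(Add(Mul(1, Rational(1, 3)), -1), Rational(1, 2))) = Add(-3, Pow(Add(Rational(1, 3), -1), Rational(1, 2))) = Add(-3, Pow(Rational(-2, 3), Rational(1, 2))) = Add(-3, Mul(Rational(1, 3), I, Pow(6, Rational(1, 2)))) ≈ Add(-3.0000, Mul(0.81650, I)))
Function('s')(F) = Mul(Add(-1, F), Add(-2, F))
Function('j')(S, O) = Pow(Add(-3, S, Mul(Rational(1, 3), I, Pow(6, Rational(1, 2)))), 2) (Function('j')(S, O) = Pow(Add(Add(-3, Mul(Rational(1, 3), I, Pow(6, Rational(1, 2)))), S), 2) = Pow(Add(-3, S, Mul(Rational(1, 3), I, Pow(6, Rational(1, 2)))), 2))
Add(Function('j')(-15, Function('s')(4)), Mul(-1, 483)) = Add(Mul(Rational(1, 9), Pow(Add(-9, Mul(3, -15), Mul(I, Pow(6, Rational(1, 2)))), 2)), Mul(-1, 483)) = Add(Mul(Rational(1, 9), Pow(Add(-9, -45, Mul(I, Pow(6, Rational(1, 2)))), 2)), -483) = Add(Mul(Rational(1, 9), Pow(Add(-54, Mul(I, Pow(6, Rational(1, 2)))), 2)), -483) = Add(-483, Mul(Rational(1, 9), Pow(Add(-54, Mul(I, Pow(6, Rational(1, 2)))), 2)))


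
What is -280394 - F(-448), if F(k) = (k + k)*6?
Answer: -275018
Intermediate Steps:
F(k) = 12*k (F(k) = (2*k)*6 = 12*k)
-280394 - F(-448) = -280394 - 12*(-448) = -280394 - 1*(-5376) = -280394 + 5376 = -275018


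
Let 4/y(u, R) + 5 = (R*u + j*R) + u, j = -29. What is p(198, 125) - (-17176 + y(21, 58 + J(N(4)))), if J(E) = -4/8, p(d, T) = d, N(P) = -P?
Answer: 1928515/111 ≈ 17374.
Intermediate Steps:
J(E) = -1/2 (J(E) = -4*1/8 = -1/2)
y(u, R) = 4/(-5 + u - 29*R + R*u) (y(u, R) = 4/(-5 + ((R*u - 29*R) + u)) = 4/(-5 + ((-29*R + R*u) + u)) = 4/(-5 + (u - 29*R + R*u)) = 4/(-5 + u - 29*R + R*u))
p(198, 125) - (-17176 + y(21, 58 + J(N(4)))) = 198 - (-17176 + 4/(-5 + 21 - 29*(58 - 1/2) + (58 - 1/2)*21)) = 198 - (-17176 + 4/(-5 + 21 - 29*115/2 + (115/2)*21)) = 198 - (-17176 + 4/(-5 + 21 - 3335/2 + 2415/2)) = 198 - (-17176 + 4/(-444)) = 198 - (-17176 + 4*(-1/444)) = 198 - (-17176 - 1/111) = 198 - 1*(-1906537/111) = 198 + 1906537/111 = 1928515/111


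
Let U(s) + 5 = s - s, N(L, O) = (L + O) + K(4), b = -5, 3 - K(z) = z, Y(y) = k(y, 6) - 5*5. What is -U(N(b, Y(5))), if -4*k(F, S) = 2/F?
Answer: 5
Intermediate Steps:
k(F, S) = -1/(2*F)
Y(y) = -25 - 1/(2*y) (Y(y) = -1/(2*y) - 5*5 = -1/(2*y) - 25 = -25 - 1/(2*y))
K(z) = 3 - z
N(L, O) = -1 + L + O (N(L, O) = (L + O) + (3 - 1*4) = (L + O) + (3 - 4) = (L + O) - 1 = -1 + L + O)
U(s) = -5 (U(s) = -5 + (s - s) = -5 + 0 = -5)
-U(N(b, Y(5))) = -1*(-5) = 5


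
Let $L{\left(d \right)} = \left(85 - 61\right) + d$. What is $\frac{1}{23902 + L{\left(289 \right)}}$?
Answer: $\frac{1}{24215} \approx 4.1297 \cdot 10^{-5}$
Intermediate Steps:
$L{\left(d \right)} = 24 + d$
$\frac{1}{23902 + L{\left(289 \right)}} = \frac{1}{23902 + \left(24 + 289\right)} = \frac{1}{23902 + 313} = \frac{1}{24215}$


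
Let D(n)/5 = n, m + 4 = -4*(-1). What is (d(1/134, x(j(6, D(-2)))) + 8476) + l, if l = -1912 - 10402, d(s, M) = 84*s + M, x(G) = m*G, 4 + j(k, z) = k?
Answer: -257104/67 ≈ -3837.4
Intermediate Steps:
m = 0 (m = -4 - 4*(-1) = -4 + 4 = 0)
D(n) = 5*n
j(k, z) = -4 + k
x(G) = 0 (x(G) = 0*G = 0)
d(s, M) = M + 84*s
l = -12314
(d(1/134, x(j(6, D(-2)))) + 8476) + l = ((0 + 84/134) + 8476) - 12314 = ((0 + 84*(1/134)) + 8476) - 12314 = ((0 + 42/67) + 8476) - 12314 = (42/67 + 8476) - 12314 = 567934/67 - 12314 = -257104/67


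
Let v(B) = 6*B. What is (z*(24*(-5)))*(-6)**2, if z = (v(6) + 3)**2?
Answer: -6570720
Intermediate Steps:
z = 1521 (z = (6*6 + 3)**2 = (36 + 3)**2 = 39**2 = 1521)
(z*(24*(-5)))*(-6)**2 = (1521*(24*(-5)))*(-6)**2 = (1521*(-120))*36 = -182520*36 = -6570720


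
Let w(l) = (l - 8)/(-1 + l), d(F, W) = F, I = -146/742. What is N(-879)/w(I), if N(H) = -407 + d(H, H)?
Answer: -570984/3041 ≈ -187.76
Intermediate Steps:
I = -73/371 (I = -146*1/742 = -73/371 ≈ -0.19677)
N(H) = -407 + H
w(l) = (-8 + l)/(-1 + l)
N(-879)/w(I) = (-407 - 879)/(((-8 - 73/371)/(-1 - 73/371))) = -1286/(-3041/371/(-444/371)) = -1286/((-371/444*(-3041/371))) = -1286/3041/444 = -1286*444/3041 = -570984/3041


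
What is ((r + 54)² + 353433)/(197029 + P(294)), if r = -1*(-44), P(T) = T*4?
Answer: 363037/198205 ≈ 1.8316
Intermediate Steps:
P(T) = 4*T
r = 44
((r + 54)² + 353433)/(197029 + P(294)) = ((44 + 54)² + 353433)/(197029 + 4*294) = (98² + 353433)/(197029 + 1176) = (9604 + 353433)/198205 = 363037*(1/198205) = 363037/198205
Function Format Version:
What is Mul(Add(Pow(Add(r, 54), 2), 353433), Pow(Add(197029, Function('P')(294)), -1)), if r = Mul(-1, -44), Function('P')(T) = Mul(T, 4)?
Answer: Rational(363037, 198205) ≈ 1.8316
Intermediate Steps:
Function('P')(T) = Mul(4, T)
r = 44
Mul(Add(Pow(Add(r, 54), 2), 353433), Pow(Add(197029, Function('P')(294)), -1)) = Mul(Add(Pow(Add(44, 54), 2), 353433), Pow(Add(197029, Mul(4, 294)), -1)) = Mul(Add(Pow(98, 2), 353433), Pow(Add(197029, 1176), -1)) = Mul(Add(9604, 353433), Pow(198205, -1)) = Mul(363037, Rational(1, 198205)) = Rational(363037, 198205)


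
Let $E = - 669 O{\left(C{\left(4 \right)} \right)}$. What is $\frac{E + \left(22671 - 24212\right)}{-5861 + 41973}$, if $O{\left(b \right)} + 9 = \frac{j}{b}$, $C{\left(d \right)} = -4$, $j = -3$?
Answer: $\frac{15913}{144448} \approx 0.11016$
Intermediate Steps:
$O{\left(b \right)} = -9 - \frac{3}{b}$
$E = \frac{22077}{4}$ ($E = - 669 \left(-9 - \frac{3}{-4}\right) = - 669 \left(-9 - - \frac{3}{4}\right) = - 669 \left(-9 + \frac{3}{4}\right) = \left(-669\right) \left(- \frac{33}{4}\right) = \frac{22077}{4} \approx 5519.3$)
$\frac{E + \left(22671 - 24212\right)}{-5861 + 41973} = \frac{\frac{22077}{4} + \left(22671 - 24212\right)}{-5861 + 41973} = \frac{\frac{22077}{4} - 1541}{36112} = \frac{15913}{4} \cdot \frac{1}{36112} = \frac{15913}{144448}$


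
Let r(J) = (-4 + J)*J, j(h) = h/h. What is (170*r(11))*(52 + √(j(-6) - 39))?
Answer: 680680 + 13090*I*√38 ≈ 6.8068e+5 + 80692.0*I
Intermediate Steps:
j(h) = 1
r(J) = J*(-4 + J)
(170*r(11))*(52 + √(j(-6) - 39)) = (170*(11*(-4 + 11)))*(52 + √(1 - 39)) = (170*(11*7))*(52 + √(-38)) = (170*77)*(52 + I*√38) = 13090*(52 + I*√38) = 680680 + 13090*I*√38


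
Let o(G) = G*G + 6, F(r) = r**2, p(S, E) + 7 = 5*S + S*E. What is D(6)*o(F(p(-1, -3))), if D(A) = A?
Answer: 39402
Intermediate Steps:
p(S, E) = -7 + 5*S + E*S (p(S, E) = -7 + (5*S + S*E) = -7 + (5*S + E*S) = -7 + 5*S + E*S)
o(G) = 6 + G**2 (o(G) = G**2 + 6 = 6 + G**2)
D(6)*o(F(p(-1, -3))) = 6*(6 + ((-7 + 5*(-1) - 3*(-1))**2)**2) = 6*(6 + ((-7 - 5 + 3)**2)**2) = 6*(6 + ((-9)**2)**2) = 6*(6 + 81**2) = 6*(6 + 6561) = 6*6567 = 39402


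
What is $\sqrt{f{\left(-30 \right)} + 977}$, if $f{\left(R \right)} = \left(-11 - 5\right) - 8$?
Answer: $\sqrt{953} \approx 30.871$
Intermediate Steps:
$f{\left(R \right)} = -24$ ($f{\left(R \right)} = -16 - 8 = -24$)
$\sqrt{f{\left(-30 \right)} + 977} = \sqrt{-24 + 977} = \sqrt{953}$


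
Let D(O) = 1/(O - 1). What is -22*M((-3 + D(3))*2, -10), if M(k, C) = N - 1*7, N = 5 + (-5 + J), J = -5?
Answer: 264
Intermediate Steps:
D(O) = 1/(-1 + O)
N = -5 (N = 5 + (-5 - 5) = 5 - 10 = -5)
M(k, C) = -12 (M(k, C) = -5 - 1*7 = -5 - 7 = -12)
-22*M((-3 + D(3))*2, -10) = -22*(-12) = 264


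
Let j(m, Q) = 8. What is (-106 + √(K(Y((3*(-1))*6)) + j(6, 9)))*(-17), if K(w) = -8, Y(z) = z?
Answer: 1802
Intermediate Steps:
(-106 + √(K(Y((3*(-1))*6)) + j(6, 9)))*(-17) = (-106 + √(-8 + 8))*(-17) = (-106 + √0)*(-17) = (-106 + 0)*(-17) = -106*(-17) = 1802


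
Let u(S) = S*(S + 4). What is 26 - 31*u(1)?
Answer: -129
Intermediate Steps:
u(S) = S*(4 + S)
26 - 31*u(1) = 26 - 31*(4 + 1) = 26 - 31*5 = 26 - 155 = -129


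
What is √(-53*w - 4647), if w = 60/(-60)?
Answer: I*√4594 ≈ 67.779*I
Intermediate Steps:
w = -1 (w = 60*(-1/60) = -1)
√(-53*w - 4647) = √(-53*(-1) - 4647) = √(53 - 4647) = √(-4594) = I*√4594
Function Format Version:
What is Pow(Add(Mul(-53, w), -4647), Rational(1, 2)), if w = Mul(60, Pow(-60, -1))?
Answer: Mul(I, Pow(4594, Rational(1, 2))) ≈ Mul(67.779, I)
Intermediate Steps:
w = -1 (w = Mul(60, Rational(-1, 60)) = -1)
Pow(Add(Mul(-53, w), -4647), Rational(1, 2)) = Pow(Add(Mul(-53, -1), -4647), Rational(1, 2)) = Pow(Add(53, -4647), Rational(1, 2)) = Pow(-4594, Rational(1, 2)) = Mul(I, Pow(4594, Rational(1, 2)))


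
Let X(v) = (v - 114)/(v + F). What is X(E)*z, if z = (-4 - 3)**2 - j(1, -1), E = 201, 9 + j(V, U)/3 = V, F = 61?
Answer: 6351/262 ≈ 24.240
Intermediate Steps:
j(V, U) = -27 + 3*V
X(v) = (-114 + v)/(61 + v) (X(v) = (v - 114)/(v + 61) = (-114 + v)/(61 + v))
z = 73 (z = (-4 - 3)**2 - (-27 + 3*1) = (-7)**2 - (-27 + 3) = 49 - 1*(-24) = 49 + 24 = 73)
X(E)*z = ((-114 + 201)/(61 + 201))*73 = (87/262)*73 = 6351/262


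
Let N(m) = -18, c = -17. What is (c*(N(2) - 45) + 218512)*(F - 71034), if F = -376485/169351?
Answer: -29028523726047/1861 ≈ -1.5598e+10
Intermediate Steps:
F = -376485/169351 (F = -376485*1/169351 = -376485/169351 ≈ -2.2231)
(c*(N(2) - 45) + 218512)*(F - 71034) = (-17*(-18 - 45) + 218512)*(-376485/169351 - 71034) = (-17*(-63) + 218512)*(-12030055419/169351) = (1071 + 218512)*(-12030055419/169351) = 219583*(-12030055419/169351) = -29028523726047/1861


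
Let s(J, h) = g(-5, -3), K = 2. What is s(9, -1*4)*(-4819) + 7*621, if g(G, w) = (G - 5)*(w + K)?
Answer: -43843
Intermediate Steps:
g(G, w) = (-5 + G)*(2 + w) (g(G, w) = (G - 5)*(w + 2) = (-5 + G)*(2 + w))
s(J, h) = 10 (s(J, h) = -10 - 5*(-3) + 2*(-5) - 5*(-3) = -10 + 15 - 10 + 15 = 10)
s(9, -1*4)*(-4819) + 7*621 = 10*(-4819) + 7*621 = -48190 + 4347 = -43843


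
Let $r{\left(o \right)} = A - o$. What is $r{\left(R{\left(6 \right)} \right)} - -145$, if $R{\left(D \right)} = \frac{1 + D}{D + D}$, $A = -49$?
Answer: $\frac{1145}{12} \approx 95.417$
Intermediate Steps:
$R{\left(D \right)} = \frac{1 + D}{2 D}$
$r{\left(o \right)} = -49 - o$
$r{\left(R{\left(6 \right)} \right)} - -145 = \left(-49 - \frac{1 + 6}{2 \cdot 6}\right) - -145 = \left(-49 - \frac{1}{2} \cdot \frac{1}{6} \cdot 7\right) + 145 = \left(-49 - \frac{7}{12}\right) + 145 = - \frac{595}{12} + 145 = \frac{1145}{12}$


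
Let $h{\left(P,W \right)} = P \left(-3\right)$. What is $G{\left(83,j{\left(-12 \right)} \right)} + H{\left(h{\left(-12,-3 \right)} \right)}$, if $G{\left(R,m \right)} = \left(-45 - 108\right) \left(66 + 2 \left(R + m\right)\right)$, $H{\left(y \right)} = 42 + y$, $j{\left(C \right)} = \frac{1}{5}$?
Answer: $- \frac{177396}{5} \approx -35479.0$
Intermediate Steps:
$h{\left(P,W \right)} = - 3 P$
$j{\left(C \right)} = \frac{1}{5}$
$G{\left(R,m \right)} = -10098 - 306 R - 306 m$ ($G{\left(R,m \right)} = - 153 \left(66 + \left(2 R + 2 m\right)\right) = - 153 \left(66 + 2 R + 2 m\right) = -10098 - 306 R - 306 m$)
$G{\left(83,j{\left(-12 \right)} \right)} + H{\left(h{\left(-12,-3 \right)} \right)} = \left(-10098 - 25398 - \frac{306}{5}\right) + \left(42 - -36\right) = \left(-10098 - 25398 - \frac{306}{5}\right) + \left(42 + 36\right) = - \frac{177786}{5} + 78 = - \frac{177396}{5}$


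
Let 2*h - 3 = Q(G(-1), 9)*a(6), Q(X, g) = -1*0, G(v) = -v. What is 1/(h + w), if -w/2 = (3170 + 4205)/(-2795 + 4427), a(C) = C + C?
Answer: -816/6151 ≈ -0.13266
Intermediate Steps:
Q(X, g) = 0
a(C) = 2*C
h = 3/2 (h = 3/2 + (0*(2*6))/2 = 3/2 + (0*12)/2 = 3/2 + (½)*0 = 3/2 + 0 = 3/2 ≈ 1.5000)
w = -7375/816 (w = -2*(3170 + 4205)/(-2795 + 4427) = -14750/1632 = -2*7375/1632 = -7375/816 ≈ -9.0380)
1/(h + w) = 1/(3/2 - 7375/816) = 1/(-6151/816) = -816/6151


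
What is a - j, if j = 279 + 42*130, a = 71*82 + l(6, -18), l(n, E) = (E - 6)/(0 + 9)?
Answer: 241/3 ≈ 80.333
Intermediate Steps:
l(n, E) = -⅔ + E/9 (l(n, E) = (-6 + E)/9 = (-6 + E)*(⅑) = -⅔ + E/9)
a = 17458/3 (a = 71*82 + (-⅔ + (⅑)*(-18)) = 5822 + (-⅔ - 2) = 5822 - 8/3 = 17458/3 ≈ 5819.3)
j = 5739 (j = 279 + 5460 = 5739)
a - j = 17458/3 - 1*5739 = 17458/3 - 5739 = 241/3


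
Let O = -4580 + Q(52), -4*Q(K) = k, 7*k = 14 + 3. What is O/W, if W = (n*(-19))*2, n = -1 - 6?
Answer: -128257/7448 ≈ -17.220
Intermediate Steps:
k = 17/7 (k = (14 + 3)/7 = (1/7)*17 = 17/7 ≈ 2.4286)
n = -7
Q(K) = -17/28 (Q(K) = -1/4*17/7 = -17/28)
O = -128257/28 (O = -4580 - 17/28 = -128257/28 ≈ -4580.6)
W = 266 (W = -7*(-19)*2 = 133*2 = 266)
O/W = -128257/28/266 = -128257/28*1/266 = -128257/7448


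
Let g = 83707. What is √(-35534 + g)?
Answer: √48173 ≈ 219.48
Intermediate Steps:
√(-35534 + g) = √(-35534 + 83707) = √48173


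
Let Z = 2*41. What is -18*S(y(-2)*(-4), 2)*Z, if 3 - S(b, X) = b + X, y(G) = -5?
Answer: 28044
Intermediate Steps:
Z = 82
S(b, X) = 3 - X - b (S(b, X) = 3 - (b + X) = 3 - (X + b) = 3 + (-X - b) = 3 - X - b)
-18*S(y(-2)*(-4), 2)*Z = -18*(3 - 1*2 - (-5)*(-4))*82 = -18*(3 - 2 - 1*20)*82 = -18*(3 - 2 - 20)*82 = -(-342)*82 = -18*(-1558) = 28044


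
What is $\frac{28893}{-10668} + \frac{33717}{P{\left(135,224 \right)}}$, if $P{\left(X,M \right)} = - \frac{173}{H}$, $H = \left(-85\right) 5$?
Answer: $\frac{50954835937}{615188} \approx 82828.0$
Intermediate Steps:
$H = -425$
$P{\left(X,M \right)} = \frac{173}{425}$ ($P{\left(X,M \right)} = - \frac{173}{-425} = \left(-173\right) \left(- \frac{1}{425}\right) = \frac{173}{425}$)
$\frac{28893}{-10668} + \frac{33717}{P{\left(135,224 \right)}} = \frac{28893}{-10668} + \frac{33717}{\frac{173}{425}} = 28893 \left(- \frac{1}{10668}\right) + 33717 \cdot \frac{425}{173} = - \frac{9631}{3556} + \frac{14329725}{173} = \frac{50954835937}{615188}$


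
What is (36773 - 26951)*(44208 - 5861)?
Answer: 376644234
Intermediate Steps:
(36773 - 26951)*(44208 - 5861) = 9822*38347 = 376644234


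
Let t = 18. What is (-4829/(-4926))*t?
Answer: 14487/821 ≈ 17.646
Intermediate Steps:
(-4829/(-4926))*t = -4829/(-4926)*18 = -4829*(-1/4926)*18 = (4829/4926)*18 = 14487/821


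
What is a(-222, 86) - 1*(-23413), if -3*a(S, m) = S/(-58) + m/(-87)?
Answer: 6110546/261 ≈ 23412.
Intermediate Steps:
a(S, m) = S/174 + m/261 (a(S, m) = -(S/(-58) + m/(-87))/3 = -(S*(-1/58) + m*(-1/87))/3 = -(-S/58 - m/87)/3 = S/174 + m/261)
a(-222, 86) - 1*(-23413) = ((1/174)*(-222) + (1/261)*86) - 1*(-23413) = (-37/29 + 86/261) + 23413 = -247/261 + 23413 = 6110546/261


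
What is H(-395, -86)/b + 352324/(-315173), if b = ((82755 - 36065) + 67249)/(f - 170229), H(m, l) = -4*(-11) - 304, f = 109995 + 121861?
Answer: -5090166726696/35910496447 ≈ -141.75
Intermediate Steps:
f = 231856
H(m, l) = -260 (H(m, l) = 44 - 304 = -260)
b = 113939/61627 (b = ((82755 - 36065) + 67249)/(231856 - 170229) = (46690 + 67249)/61627 = 113939*(1/61627) = 113939/61627 ≈ 1.8488)
H(-395, -86)/b + 352324/(-315173) = -260/113939/61627 + 352324/(-315173) = -260*61627/113939 + 352324*(-1/315173) = -16023020/113939 - 352324/315173 = -5090166726696/35910496447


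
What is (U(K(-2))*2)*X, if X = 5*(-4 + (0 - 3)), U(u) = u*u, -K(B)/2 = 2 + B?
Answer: 0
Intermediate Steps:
K(B) = -4 - 2*B (K(B) = -2*(2 + B) = -4 - 2*B)
U(u) = u**2
X = -35 (X = 5*(-4 - 3) = 5*(-7) = -35)
(U(K(-2))*2)*X = ((-4 - 2*(-2))**2*2)*(-35) = ((-4 + 4)**2*2)*(-35) = (0**2*2)*(-35) = (0*2)*(-35) = 0*(-35) = 0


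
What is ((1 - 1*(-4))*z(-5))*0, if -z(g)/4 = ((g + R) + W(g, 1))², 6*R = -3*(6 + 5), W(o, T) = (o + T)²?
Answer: 0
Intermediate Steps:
W(o, T) = (T + o)²
R = -11/2 (R = (-3*(6 + 5))/6 = (-3*11)/6 = (⅙)*(-33) = -11/2 ≈ -5.5000)
z(g) = -4*(-11/2 + g + (1 + g)²)² (z(g) = -4*((g - 11/2) + (1 + g)²)² = -4*((-11/2 + g) + (1 + g)²)² = -4*(-11/2 + g + (1 + g)²)²)
((1 - 1*(-4))*z(-5))*0 = ((1 - 1*(-4))*(-(-11 + 2*(-5) + 2*(1 - 5)²)²))*0 = ((1 + 4)*(-(-11 - 10 + 2*(-4)²)²))*0 = (5*(-(-11 - 10 + 2*16)²))*0 = (5*(-(-11 - 10 + 32)²))*0 = (5*(-1*11²))*0 = (5*(-1*121))*0 = (5*(-121))*0 = -605*0 = 0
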